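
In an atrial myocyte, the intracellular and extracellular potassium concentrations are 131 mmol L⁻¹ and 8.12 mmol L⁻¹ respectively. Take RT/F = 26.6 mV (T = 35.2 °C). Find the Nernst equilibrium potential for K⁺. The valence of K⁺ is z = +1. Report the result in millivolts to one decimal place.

-74.0 mV

E = (26.6/z) · ln([K⁺]_out/[K⁺]_in) with z = +1.
= (26.6/1) · ln(8.12/131) = 26.60 · ln(0.06198)
= 26.60 · (-2.7809) = -73.97 mV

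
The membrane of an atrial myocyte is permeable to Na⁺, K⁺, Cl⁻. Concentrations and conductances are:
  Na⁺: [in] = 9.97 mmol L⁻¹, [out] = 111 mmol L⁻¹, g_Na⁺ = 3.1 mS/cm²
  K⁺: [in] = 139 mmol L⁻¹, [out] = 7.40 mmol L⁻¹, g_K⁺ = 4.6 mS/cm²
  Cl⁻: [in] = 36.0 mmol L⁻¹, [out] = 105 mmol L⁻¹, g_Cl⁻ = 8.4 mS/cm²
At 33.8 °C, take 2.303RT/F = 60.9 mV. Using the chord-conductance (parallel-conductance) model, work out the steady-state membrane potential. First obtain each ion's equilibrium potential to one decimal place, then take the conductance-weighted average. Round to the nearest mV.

-25 mV

E_Na⁺ = (60.9/1)·log₁₀(111/9.97) = 63.7 mV
E_K⁺ = (60.9/1)·log₁₀(7.40/139) = -77.6 mV
E_Cl⁻ = (60.9/-1)·log₁₀(105/36.0) = -28.3 mV
Vm = (Σ gᵢEᵢ)/(Σ gᵢ) = (3.1·63.7 + 4.6·-77.6 + 8.4·-28.3) / (3.1 + 4.6 + 8.4)
= -397.21 / 16.1 = -24.67 mV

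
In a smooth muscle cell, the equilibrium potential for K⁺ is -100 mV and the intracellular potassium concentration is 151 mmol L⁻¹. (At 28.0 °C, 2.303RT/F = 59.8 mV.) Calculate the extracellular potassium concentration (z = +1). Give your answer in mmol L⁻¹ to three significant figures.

Nernst: E = (59.8/1) · log₁₀([out]/[in]), so log₁₀([out]/[in]) = -100.0 × 1 / 59.8 = -1.6722.
[out]/[in] = 10^(-1.6722) = 0.02127.
[out] = 0.02127 × 151 = 3.212 mmol L⁻¹.

3.21 mmol L⁻¹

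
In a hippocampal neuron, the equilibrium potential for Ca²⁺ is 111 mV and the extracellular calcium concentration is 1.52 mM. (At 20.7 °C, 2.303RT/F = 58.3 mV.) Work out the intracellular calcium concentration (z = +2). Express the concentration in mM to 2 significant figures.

0.00024 mM

Nernst: E = (58.3/2) · log₁₀([out]/[in]), so log₁₀([out]/[in]) = 111.0 × 2 / 58.3 = 3.8079.
[out]/[in] = 10^(3.8079) = 6425.
[in] = 1.52 / 6425 = 0.0002366 mM.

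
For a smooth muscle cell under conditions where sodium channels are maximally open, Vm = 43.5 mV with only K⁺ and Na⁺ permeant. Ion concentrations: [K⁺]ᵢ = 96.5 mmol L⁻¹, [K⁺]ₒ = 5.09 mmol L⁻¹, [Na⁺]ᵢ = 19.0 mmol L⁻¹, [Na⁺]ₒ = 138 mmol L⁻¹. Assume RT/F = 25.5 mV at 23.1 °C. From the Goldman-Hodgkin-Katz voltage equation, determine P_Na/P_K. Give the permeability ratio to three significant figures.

Let α = P_Na/P_K. GHK: Vm = 25.5·ln[(Kₒ + α·Naₒ)/(Kᵢ + α·Naᵢ)].
e^(Vm/25.5) = e^(43.5/25.5) = 5.5062
So 5.5062·(Kᵢ + α·Naᵢ) = Kₒ + α·Naₒ → α = (5.5062·96.5 − 5.09) / (138.0 − 5.5062·19.0)
α = (531.4 − 5.09) / (138.0 − 104.6) = 526.3/33.38 = 15.77

15.8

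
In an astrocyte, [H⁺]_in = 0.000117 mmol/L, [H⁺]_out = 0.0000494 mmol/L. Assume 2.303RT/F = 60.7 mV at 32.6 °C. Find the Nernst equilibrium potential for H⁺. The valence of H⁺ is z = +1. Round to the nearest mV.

-23 mV

E = (60.7/z) · log₁₀([H⁺]_out/[H⁺]_in) with z = +1.
= (60.7/1) · log₁₀(0.0000494/0.000117) = 60.70 · log₁₀(0.4222)
= 60.70 · (-0.3745) = -22.73 mV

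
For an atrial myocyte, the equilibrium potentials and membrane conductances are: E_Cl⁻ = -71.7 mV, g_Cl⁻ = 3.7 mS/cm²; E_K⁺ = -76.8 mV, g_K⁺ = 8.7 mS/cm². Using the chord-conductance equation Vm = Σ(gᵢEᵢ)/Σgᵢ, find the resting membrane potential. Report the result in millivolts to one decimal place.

Σ gᵢEᵢ = 3.7·(-71.7) + 8.7·(-76.8) = -933.45
Σ gᵢ = 3.7 + 8.7 = 12.4
Vm = -933.45 / 12.4 = -75.28 mV

-75.3 mV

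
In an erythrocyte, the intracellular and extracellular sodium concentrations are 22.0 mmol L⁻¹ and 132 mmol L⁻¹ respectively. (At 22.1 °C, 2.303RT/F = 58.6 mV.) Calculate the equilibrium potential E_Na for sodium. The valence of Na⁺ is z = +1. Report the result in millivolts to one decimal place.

E = (58.6/z) · log₁₀([Na⁺]_out/[Na⁺]_in) with z = +1.
= (58.6/1) · log₁₀(132/22.0) = 58.60 · log₁₀(6)
= 58.60 · (0.7782) = 45.60 mV

45.6 mV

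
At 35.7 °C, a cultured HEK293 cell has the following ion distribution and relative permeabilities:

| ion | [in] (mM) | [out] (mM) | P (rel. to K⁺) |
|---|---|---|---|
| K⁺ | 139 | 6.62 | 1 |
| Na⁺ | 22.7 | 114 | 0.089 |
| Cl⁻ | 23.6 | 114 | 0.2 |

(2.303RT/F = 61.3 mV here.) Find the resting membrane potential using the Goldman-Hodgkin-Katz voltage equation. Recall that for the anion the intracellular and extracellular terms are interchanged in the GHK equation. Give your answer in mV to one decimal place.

Vm = 61.3 · log₁₀[(Σ P·[cation]ₒ + Σ P·[anion]ᵢ) / (Σ P·[cation]ᵢ + Σ P·[anion]ₒ)]
Numerator = 1×6.62 + 0.089×114 + 0.2×23.6 = 21.49
Denominator = 1×139 + 0.089×22.7 + 0.2×114 = 163.8
Vm = 61.3 · log₁₀(0.13116) = 61.3 × (-0.8822) = -54.08 mV

-54.1 mV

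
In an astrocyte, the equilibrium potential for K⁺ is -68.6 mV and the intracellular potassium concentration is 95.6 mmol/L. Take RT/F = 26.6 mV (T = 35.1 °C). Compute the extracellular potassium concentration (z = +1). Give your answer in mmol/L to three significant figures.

7.25 mmol/L

Nernst: E = (26.6/1) · ln([out]/[in]), so ln([out]/[in]) = -68.6 × 1 / 26.6 = -2.5789.
[out]/[in] = e^(-2.5789) = 0.07585.
[out] = 0.07585 × 95.6 = 7.252 mmol/L.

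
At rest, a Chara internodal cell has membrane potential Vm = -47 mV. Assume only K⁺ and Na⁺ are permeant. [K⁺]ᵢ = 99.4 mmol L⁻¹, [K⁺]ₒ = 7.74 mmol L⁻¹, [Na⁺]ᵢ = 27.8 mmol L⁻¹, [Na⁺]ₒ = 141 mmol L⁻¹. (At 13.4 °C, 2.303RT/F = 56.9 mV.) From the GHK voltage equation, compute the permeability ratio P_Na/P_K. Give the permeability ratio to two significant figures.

Let α = P_Na/P_K. GHK: Vm = 56.9·log₁₀[(Kₒ + α·Naₒ)/(Kᵢ + α·Naᵢ)].
10^(Vm/56.9) = 10^(-47.0/56.9) = 0.14928
So 0.14928·(Kᵢ + α·Naᵢ) = Kₒ + α·Naₒ → α = (0.14928·99.4 − 7.74) / (141.0 − 0.14928·27.8)
α = (14.84 − 7.74) / (141.0 − 4.15) = 7.098/136.9 = 0.05187

0.052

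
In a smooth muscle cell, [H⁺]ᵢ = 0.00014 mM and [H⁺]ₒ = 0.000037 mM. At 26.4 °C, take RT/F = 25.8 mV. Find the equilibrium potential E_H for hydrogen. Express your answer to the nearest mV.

-34 mV

E = (25.8/z) · ln([H⁺]_out/[H⁺]_in) with z = +1.
= (25.8/1) · ln(0.000037/0.00014) = 25.80 · ln(0.2643)
= 25.80 · (-1.3307) = -34.33 mV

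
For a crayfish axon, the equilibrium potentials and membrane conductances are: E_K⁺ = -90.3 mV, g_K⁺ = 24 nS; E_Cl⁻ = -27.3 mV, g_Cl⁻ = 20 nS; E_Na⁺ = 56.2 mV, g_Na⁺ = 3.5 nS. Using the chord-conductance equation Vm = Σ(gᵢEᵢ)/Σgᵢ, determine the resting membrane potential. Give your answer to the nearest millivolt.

-53 mV

Σ gᵢEᵢ = 24·(-90.3) + 20·(-27.3) + 3.5·(56.2) = -2516.50
Σ gᵢ = 24 + 20 + 3.5 = 47.5
Vm = -2516.50 / 47.5 = -52.98 mV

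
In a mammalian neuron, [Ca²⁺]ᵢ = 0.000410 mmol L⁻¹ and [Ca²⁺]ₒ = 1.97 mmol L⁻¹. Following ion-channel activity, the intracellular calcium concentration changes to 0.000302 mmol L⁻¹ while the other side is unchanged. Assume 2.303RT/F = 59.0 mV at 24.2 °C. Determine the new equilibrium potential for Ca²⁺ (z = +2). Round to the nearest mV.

After the shift: [Ca²⁺]_out = 1.97, [Ca²⁺]_in = 0.000302 mmol L⁻¹.
E_new = (59.0/2)·log₁₀(1.97/0.000302) = 29.50 · (3.8145) = 112.53 mV

113 mV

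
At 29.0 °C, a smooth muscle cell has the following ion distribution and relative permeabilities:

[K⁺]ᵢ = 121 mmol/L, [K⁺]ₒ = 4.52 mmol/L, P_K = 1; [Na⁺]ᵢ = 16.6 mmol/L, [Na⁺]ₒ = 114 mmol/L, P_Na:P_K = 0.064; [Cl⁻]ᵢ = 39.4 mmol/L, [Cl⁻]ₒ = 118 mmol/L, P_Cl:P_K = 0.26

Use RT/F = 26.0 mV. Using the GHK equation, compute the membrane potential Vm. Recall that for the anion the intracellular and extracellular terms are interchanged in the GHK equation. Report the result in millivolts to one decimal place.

Vm = 26.0 · ln[(Σ P·[cation]ₒ + Σ P·[anion]ᵢ) / (Σ P·[cation]ᵢ + Σ P·[anion]ₒ)]
Numerator = 1×4.52 + 0.064×114 + 0.26×39.4 = 22.06
Denominator = 1×121 + 0.064×16.6 + 0.26×118 = 152.7
Vm = 26.0 · ln(0.14443) = 26.0 × (-1.9350) = -50.31 mV

-50.3 mV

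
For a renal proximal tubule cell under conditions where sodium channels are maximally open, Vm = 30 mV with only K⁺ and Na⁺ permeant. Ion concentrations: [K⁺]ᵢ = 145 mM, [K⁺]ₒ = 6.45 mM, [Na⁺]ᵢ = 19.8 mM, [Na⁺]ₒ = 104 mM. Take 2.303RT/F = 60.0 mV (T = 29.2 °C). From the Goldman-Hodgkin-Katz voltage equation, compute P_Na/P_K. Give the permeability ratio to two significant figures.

Let α = P_Na/P_K. GHK: Vm = 60.0·log₁₀[(Kₒ + α·Naₒ)/(Kᵢ + α·Naᵢ)].
10^(Vm/60.0) = 10^(30.0/60.0) = 3.1623
So 3.1623·(Kᵢ + α·Naᵢ) = Kₒ + α·Naₒ → α = (3.1623·145.0 − 6.45) / (104.0 − 3.1623·19.8)
α = (458.5 − 6.45) / (104.0 − 62.61) = 452.1/41.39 = 10.92

11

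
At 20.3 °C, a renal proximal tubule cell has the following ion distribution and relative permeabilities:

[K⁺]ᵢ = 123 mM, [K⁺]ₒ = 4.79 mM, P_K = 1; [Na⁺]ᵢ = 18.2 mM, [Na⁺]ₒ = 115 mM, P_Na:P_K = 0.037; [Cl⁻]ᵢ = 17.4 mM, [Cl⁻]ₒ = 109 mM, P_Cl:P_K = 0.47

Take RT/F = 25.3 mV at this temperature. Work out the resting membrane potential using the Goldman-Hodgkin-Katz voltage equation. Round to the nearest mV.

Vm = 25.3 · ln[(Σ P·[cation]ₒ + Σ P·[anion]ᵢ) / (Σ P·[cation]ᵢ + Σ P·[anion]ₒ)]
Numerator = 1×4.79 + 0.037×115 + 0.47×17.4 = 17.22
Denominator = 1×123 + 0.037×18.2 + 0.47×109 = 174.9
Vm = 25.3 · ln(0.098471) = 25.3 × (-2.3180) = -58.65 mV

-59 mV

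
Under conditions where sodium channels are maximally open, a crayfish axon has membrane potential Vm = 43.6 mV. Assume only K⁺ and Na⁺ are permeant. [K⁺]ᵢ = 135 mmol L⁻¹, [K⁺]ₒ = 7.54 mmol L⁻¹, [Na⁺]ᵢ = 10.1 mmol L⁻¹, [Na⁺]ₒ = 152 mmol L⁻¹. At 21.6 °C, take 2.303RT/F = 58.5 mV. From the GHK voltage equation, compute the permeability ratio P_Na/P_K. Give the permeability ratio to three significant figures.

Let α = P_Na/P_K. GHK: Vm = 58.5·log₁₀[(Kₒ + α·Naₒ)/(Kᵢ + α·Naᵢ)].
10^(Vm/58.5) = 10^(43.6/58.5) = 5.5629
So 5.5629·(Kᵢ + α·Naᵢ) = Kₒ + α·Naₒ → α = (5.5629·135.0 − 7.54) / (152.0 − 5.5629·10.1)
α = (751 − 7.54) / (152.0 − 56.19) = 743.4/95.81 = 7.759

7.76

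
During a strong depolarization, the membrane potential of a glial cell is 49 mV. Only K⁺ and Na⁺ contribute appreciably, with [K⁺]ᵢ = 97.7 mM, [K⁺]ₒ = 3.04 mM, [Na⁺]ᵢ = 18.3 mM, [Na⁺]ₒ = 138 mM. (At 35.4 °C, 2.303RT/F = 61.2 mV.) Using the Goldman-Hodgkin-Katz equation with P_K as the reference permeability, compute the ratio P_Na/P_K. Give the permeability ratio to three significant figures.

27.5

Let α = P_Na/P_K. GHK: Vm = 61.2·log₁₀[(Kₒ + α·Naₒ)/(Kᵢ + α·Naᵢ)].
10^(Vm/61.2) = 10^(49.0/61.2) = 6.3191
So 6.3191·(Kᵢ + α·Naᵢ) = Kₒ + α·Naₒ → α = (6.3191·97.7 − 3.04) / (138.0 − 6.3191·18.3)
α = (617.4 − 3.04) / (138.0 − 115.6) = 614.3/22.36 = 27.47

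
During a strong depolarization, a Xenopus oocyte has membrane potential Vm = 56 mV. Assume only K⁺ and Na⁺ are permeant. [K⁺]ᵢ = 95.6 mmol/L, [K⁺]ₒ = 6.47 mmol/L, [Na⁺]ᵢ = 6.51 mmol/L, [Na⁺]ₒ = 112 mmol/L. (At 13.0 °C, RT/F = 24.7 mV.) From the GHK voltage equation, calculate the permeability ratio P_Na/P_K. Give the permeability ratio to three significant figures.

18.6

Let α = P_Na/P_K. GHK: Vm = 24.7·ln[(Kₒ + α·Naₒ)/(Kᵢ + α·Naᵢ)].
e^(Vm/24.7) = e^(56.0/24.7) = 9.6524
So 9.6524·(Kᵢ + α·Naᵢ) = Kₒ + α·Naₒ → α = (9.6524·95.6 − 6.47) / (112.0 − 9.6524·6.51)
α = (922.8 − 6.47) / (112.0 − 62.84) = 916.3/49.16 = 18.64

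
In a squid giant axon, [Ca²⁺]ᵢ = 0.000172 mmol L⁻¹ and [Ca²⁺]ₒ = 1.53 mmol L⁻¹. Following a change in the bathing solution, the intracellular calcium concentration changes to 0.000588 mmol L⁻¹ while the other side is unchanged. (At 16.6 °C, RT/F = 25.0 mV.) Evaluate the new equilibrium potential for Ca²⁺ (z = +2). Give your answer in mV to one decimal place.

After the shift: [Ca²⁺]_out = 1.53, [Ca²⁺]_in = 0.000588 mmol L⁻¹.
E_new = (25.0/2)·ln(1.53/0.000588) = 12.50 · (7.8641) = 98.30 mV

98.3 mV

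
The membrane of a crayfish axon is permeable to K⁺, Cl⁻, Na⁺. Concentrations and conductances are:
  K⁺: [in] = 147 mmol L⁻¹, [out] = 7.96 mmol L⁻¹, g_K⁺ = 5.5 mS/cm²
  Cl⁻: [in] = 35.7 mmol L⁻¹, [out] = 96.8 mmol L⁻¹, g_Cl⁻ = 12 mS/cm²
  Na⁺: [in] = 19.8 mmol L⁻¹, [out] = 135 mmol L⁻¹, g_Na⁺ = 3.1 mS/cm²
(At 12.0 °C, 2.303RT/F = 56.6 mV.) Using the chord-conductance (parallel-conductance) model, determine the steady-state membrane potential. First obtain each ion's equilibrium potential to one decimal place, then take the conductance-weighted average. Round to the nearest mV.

-26 mV

E_K⁺ = (56.6/1)·log₁₀(7.96/147) = -71.7 mV
E_Cl⁻ = (56.6/-1)·log₁₀(96.8/35.7) = -24.5 mV
E_Na⁺ = (56.6/1)·log₁₀(135/19.8) = 47.2 mV
Vm = (Σ gᵢEᵢ)/(Σ gᵢ) = (5.5·-71.7 + 12·-24.5 + 3.1·47.2) / (5.5 + 12 + 3.1)
= -542.03 / 20.6 = -26.31 mV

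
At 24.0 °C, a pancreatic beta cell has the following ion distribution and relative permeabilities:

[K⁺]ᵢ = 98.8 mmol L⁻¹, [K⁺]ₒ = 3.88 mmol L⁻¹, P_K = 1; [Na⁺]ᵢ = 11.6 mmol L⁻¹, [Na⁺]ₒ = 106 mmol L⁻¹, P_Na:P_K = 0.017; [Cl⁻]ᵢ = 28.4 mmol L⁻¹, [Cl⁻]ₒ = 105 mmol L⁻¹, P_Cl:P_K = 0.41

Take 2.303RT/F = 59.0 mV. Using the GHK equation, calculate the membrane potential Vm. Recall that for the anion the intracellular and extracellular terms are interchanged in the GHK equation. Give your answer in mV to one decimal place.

Vm = 59.0 · log₁₀[(Σ P·[cation]ₒ + Σ P·[anion]ᵢ) / (Σ P·[cation]ᵢ + Σ P·[anion]ₒ)]
Numerator = 1×3.88 + 0.017×106 + 0.41×28.4 = 17.33
Denominator = 1×98.8 + 0.017×11.6 + 0.41×105 = 142
Vm = 59.0 · log₁₀(0.12197) = 59.0 × (-0.9137) = -53.91 mV

-53.9 mV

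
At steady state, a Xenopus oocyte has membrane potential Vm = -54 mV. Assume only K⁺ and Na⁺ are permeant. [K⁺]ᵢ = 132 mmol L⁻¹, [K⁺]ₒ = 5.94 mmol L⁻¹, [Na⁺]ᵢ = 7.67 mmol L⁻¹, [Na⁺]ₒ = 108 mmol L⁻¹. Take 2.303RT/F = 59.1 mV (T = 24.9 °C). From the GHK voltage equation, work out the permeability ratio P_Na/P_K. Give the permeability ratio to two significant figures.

Let α = P_Na/P_K. GHK: Vm = 59.1·log₁₀[(Kₒ + α·Naₒ)/(Kᵢ + α·Naᵢ)].
10^(Vm/59.1) = 10^(-54.0/59.1) = 0.12198
So 0.12198·(Kᵢ + α·Naᵢ) = Kₒ + α·Naₒ → α = (0.12198·132.0 − 5.94) / (108.0 − 0.12198·7.67)
α = (16.1 − 5.94) / (108.0 − 0.9356) = 10.16/107.1 = 0.09491

0.095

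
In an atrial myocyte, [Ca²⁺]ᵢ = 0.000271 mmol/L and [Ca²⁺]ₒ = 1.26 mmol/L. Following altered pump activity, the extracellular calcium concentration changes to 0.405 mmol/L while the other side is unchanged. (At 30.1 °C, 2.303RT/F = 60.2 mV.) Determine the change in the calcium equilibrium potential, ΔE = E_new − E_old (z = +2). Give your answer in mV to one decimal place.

E_old = (60.2/2)·log₁₀(1.26/0.000271) = 110.39 mV
E_new = (60.2/2)·log₁₀(0.405/0.000271) = 95.55 mV
ΔE = 95.55 − (110.39) = -14.84 mV

-14.8 mV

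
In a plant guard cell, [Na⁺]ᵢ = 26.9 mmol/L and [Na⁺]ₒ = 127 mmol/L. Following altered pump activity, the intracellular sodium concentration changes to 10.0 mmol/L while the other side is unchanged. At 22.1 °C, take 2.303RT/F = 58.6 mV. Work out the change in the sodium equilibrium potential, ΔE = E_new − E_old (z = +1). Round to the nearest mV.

E_old = (58.6/1)·log₁₀(127/26.9) = 39.50 mV
E_new = (58.6/1)·log₁₀(127/10.0) = 64.68 mV
ΔE = 64.68 − (39.50) = 25.18 mV

25 mV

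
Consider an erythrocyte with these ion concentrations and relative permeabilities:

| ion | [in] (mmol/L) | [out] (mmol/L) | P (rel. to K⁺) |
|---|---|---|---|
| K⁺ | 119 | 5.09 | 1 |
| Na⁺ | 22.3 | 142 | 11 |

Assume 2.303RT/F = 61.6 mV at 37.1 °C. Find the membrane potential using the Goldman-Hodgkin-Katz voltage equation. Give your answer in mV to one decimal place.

39.0 mV

Vm = 61.6 · log₁₀[(Σ P·[cation]ₒ + Σ P·[anion]ᵢ) / (Σ P·[cation]ᵢ + Σ P·[anion]ₒ)]
Numerator = 1×5.09 + 11×142 = 1567
Denominator = 1×119 + 11×22.3 = 364.3
Vm = 61.6 · log₁₀(4.3016) = 61.6 × (0.6336) = 39.03 mV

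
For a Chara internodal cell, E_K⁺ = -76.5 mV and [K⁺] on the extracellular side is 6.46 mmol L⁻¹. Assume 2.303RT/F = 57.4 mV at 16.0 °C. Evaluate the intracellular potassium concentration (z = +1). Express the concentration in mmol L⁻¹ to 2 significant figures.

140 mmol L⁻¹

Nernst: E = (57.4/1) · log₁₀([out]/[in]), so log₁₀([out]/[in]) = -76.5 × 1 / 57.4 = -1.3328.
[out]/[in] = 10^(-1.3328) = 0.04648.
[in] = 6.46 / 0.04648 = 139 mmol L⁻¹.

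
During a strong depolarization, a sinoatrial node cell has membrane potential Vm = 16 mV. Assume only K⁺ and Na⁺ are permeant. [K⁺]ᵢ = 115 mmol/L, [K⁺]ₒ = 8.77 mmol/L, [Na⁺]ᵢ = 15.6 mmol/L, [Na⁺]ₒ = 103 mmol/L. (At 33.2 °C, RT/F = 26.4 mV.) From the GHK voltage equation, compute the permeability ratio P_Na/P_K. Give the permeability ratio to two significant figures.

Let α = P_Na/P_K. GHK: Vm = 26.4·ln[(Kₒ + α·Naₒ)/(Kᵢ + α·Naᵢ)].
e^(Vm/26.4) = e^(16.0/26.4) = 1.8332
So 1.8332·(Kᵢ + α·Naᵢ) = Kₒ + α·Naₒ → α = (1.8332·115.0 − 8.77) / (103.0 − 1.8332·15.6)
α = (210.8 − 8.77) / (103.0 − 28.6) = 202/74.4 = 2.716

2.7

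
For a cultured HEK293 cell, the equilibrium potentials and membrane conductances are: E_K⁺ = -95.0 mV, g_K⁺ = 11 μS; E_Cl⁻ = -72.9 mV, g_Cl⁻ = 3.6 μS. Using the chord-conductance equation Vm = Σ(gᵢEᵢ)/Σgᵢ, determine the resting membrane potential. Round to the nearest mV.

-90 mV

Σ gᵢEᵢ = 11·(-95.0) + 3.6·(-72.9) = -1307.44
Σ gᵢ = 11 + 3.6 = 14.6
Vm = -1307.44 / 14.6 = -89.55 mV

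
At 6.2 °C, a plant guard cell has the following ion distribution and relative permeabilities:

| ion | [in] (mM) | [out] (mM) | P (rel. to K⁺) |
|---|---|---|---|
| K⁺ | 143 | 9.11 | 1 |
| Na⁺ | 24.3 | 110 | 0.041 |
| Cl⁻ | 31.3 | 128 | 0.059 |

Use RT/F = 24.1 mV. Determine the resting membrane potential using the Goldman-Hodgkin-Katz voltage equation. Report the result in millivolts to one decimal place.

-55.0 mV

Vm = 24.1 · ln[(Σ P·[cation]ₒ + Σ P·[anion]ᵢ) / (Σ P·[cation]ᵢ + Σ P·[anion]ₒ)]
Numerator = 1×9.11 + 0.041×110 + 0.059×31.3 = 15.47
Denominator = 1×143 + 0.041×24.3 + 0.059×128 = 151.5
Vm = 24.1 · ln(0.10206) = 24.1 × (-2.2822) = -55.00 mV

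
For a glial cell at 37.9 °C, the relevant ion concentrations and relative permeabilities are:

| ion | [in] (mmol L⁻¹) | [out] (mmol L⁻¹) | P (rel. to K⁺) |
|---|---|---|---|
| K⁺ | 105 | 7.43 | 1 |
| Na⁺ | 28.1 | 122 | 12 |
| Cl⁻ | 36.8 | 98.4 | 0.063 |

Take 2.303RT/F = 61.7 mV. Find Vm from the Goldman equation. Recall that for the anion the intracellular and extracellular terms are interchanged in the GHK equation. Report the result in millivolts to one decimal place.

31.9 mV

Vm = 61.7 · log₁₀[(Σ P·[cation]ₒ + Σ P·[anion]ᵢ) / (Σ P·[cation]ᵢ + Σ P·[anion]ₒ)]
Numerator = 1×7.43 + 12×122 + 0.063×36.8 = 1474
Denominator = 1×105 + 12×28.1 + 0.063×98.4 = 448.4
Vm = 61.7 · log₁₀(3.2867) = 61.7 × (0.5168) = 31.88 mV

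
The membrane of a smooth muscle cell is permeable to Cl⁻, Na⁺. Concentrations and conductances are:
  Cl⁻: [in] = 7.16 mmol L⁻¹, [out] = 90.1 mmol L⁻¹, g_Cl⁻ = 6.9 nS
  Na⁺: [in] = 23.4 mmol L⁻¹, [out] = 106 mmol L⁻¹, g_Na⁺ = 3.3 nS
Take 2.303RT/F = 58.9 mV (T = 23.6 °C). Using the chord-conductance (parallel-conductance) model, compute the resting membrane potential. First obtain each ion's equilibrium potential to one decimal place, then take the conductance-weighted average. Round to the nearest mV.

-31 mV

E_Cl⁻ = (58.9/-1)·log₁₀(90.1/7.16) = -64.8 mV
E_Na⁺ = (58.9/1)·log₁₀(106/23.4) = 38.6 mV
Vm = (Σ gᵢEᵢ)/(Σ gᵢ) = (6.9·-64.8 + 3.3·38.6) / (6.9 + 3.3)
= -319.74 / 10.2 = -31.35 mV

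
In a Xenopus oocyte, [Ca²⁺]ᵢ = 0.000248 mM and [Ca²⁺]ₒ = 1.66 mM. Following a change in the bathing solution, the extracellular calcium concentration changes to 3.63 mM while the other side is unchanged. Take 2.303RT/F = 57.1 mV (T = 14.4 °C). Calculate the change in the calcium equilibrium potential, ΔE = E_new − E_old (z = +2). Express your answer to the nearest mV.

E_old = (57.1/2)·log₁₀(1.66/0.000248) = 109.22 mV
E_new = (57.1/2)·log₁₀(3.63/0.000248) = 118.92 mV
ΔE = 118.92 − (109.22) = 9.70 mV

10 mV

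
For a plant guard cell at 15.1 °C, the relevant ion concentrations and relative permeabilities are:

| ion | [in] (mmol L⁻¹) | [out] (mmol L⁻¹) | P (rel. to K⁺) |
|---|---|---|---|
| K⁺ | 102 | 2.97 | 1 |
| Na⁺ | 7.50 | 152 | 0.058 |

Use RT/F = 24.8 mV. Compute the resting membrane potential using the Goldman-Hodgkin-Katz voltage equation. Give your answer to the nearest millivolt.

-54 mV

Vm = 24.8 · ln[(Σ P·[cation]ₒ + Σ P·[anion]ᵢ) / (Σ P·[cation]ᵢ + Σ P·[anion]ₒ)]
Numerator = 1×2.97 + 0.058×152 = 11.79
Denominator = 1×102 + 0.058×7.50 = 102.4
Vm = 24.8 · ln(0.11506) = 24.8 × (-2.1623) = -53.63 mV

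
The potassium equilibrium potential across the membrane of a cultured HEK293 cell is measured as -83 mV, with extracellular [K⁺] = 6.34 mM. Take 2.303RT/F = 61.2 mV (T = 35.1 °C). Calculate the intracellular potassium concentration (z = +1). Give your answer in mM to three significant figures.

144 mM

Nernst: E = (61.2/1) · log₁₀([out]/[in]), so log₁₀([out]/[in]) = -83.0 × 1 / 61.2 = -1.3562.
[out]/[in] = 10^(-1.3562) = 0.04403.
[in] = 6.34 / 0.04403 = 144 mM.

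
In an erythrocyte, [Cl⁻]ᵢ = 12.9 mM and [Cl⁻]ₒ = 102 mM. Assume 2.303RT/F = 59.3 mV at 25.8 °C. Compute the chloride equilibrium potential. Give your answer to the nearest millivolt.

-53 mV

E = (59.3/z) · log₁₀([Cl⁻]_out/[Cl⁻]_in) with z = -1.
For an anion, dividing by z = -1 reverses the sign.
= (59.3/-1) · log₁₀(102/12.9) = -59.30 · log₁₀(7.907)
= -59.30 · (0.8980) = -53.25 mV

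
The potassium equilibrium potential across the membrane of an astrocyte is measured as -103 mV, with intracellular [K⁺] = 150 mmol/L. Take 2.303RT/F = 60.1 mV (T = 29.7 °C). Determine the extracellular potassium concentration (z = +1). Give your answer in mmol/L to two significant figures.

Nernst: E = (60.1/1) · log₁₀([out]/[in]), so log₁₀([out]/[in]) = -103.0 × 1 / 60.1 = -1.7138.
[out]/[in] = 10^(-1.7138) = 0.01933.
[out] = 0.01933 × 150 = 2.899 mmol/L.

2.9 mmol/L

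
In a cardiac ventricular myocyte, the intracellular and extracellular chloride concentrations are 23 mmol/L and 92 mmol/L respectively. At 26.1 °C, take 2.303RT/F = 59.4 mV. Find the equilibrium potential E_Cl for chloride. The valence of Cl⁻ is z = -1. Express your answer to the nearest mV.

-36 mV

E = (59.4/z) · log₁₀([Cl⁻]_out/[Cl⁻]_in) with z = -1.
For an anion, dividing by z = -1 reverses the sign.
= (59.4/-1) · log₁₀(92/23) = -59.40 · log₁₀(4)
= -59.40 · (0.6021) = -35.76 mV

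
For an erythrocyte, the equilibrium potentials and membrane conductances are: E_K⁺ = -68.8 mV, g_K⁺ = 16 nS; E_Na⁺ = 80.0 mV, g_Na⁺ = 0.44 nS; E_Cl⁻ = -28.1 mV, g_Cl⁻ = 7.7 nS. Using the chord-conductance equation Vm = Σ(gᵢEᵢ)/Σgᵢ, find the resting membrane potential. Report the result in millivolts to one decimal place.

Σ gᵢEᵢ = 16·(-68.8) + 0.44·(80.0) + 7.7·(-28.1) = -1281.97
Σ gᵢ = 16 + 0.44 + 7.7 = 24.14
Vm = -1281.97 / 24.14 = -53.11 mV

-53.1 mV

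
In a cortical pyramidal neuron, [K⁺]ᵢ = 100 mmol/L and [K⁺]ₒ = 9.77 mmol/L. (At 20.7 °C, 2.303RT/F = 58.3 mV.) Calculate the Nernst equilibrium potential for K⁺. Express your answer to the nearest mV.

-59 mV

E = (58.3/z) · log₁₀([K⁺]_out/[K⁺]_in) with z = +1.
= (58.3/1) · log₁₀(9.77/100) = 58.30 · log₁₀(0.0977)
= 58.30 · (-1.0101) = -58.89 mV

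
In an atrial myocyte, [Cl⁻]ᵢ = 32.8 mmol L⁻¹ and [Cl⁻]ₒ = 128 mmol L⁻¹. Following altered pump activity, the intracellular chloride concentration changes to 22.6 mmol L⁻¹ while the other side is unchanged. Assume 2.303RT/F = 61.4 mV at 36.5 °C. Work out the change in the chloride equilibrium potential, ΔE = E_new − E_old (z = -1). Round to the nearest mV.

-10 mV

E_old = (61.4/-1)·log₁₀(128/32.8) = -36.31 mV
E_new = (61.4/-1)·log₁₀(128/22.6) = -46.24 mV
ΔE = -46.24 − (-36.31) = -9.93 mV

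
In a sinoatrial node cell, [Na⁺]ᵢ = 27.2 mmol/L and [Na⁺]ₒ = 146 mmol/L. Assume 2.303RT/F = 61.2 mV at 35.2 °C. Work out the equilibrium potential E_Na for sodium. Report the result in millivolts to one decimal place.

E = (61.2/z) · log₁₀([Na⁺]_out/[Na⁺]_in) with z = +1.
= (61.2/1) · log₁₀(146/27.2) = 61.20 · log₁₀(5.368)
= 61.20 · (0.7298) = 44.66 mV

44.7 mV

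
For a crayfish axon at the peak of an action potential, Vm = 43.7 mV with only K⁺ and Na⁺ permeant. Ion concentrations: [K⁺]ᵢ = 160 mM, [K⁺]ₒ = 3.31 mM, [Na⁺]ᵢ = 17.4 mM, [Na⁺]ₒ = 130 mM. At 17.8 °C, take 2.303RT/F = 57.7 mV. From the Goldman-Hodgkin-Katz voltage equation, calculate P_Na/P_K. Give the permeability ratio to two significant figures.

30

Let α = P_Na/P_K. GHK: Vm = 57.7·log₁₀[(Kₒ + α·Naₒ)/(Kᵢ + α·Naᵢ)].
10^(Vm/57.7) = 10^(43.7/57.7) = 5.7196
So 5.7196·(Kᵢ + α·Naᵢ) = Kₒ + α·Naₒ → α = (5.7196·160.0 − 3.31) / (130.0 − 5.7196·17.4)
α = (915.1 − 3.31) / (130.0 − 99.52) = 911.8/30.48 = 29.92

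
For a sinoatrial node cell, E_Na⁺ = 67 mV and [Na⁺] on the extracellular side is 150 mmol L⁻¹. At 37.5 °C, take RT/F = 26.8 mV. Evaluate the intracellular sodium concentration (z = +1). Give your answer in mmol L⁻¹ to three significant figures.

Nernst: E = (26.8/1) · ln([out]/[in]), so ln([out]/[in]) = 67.0 × 1 / 26.8 = 2.5000.
[out]/[in] = e^(2.5000) = 12.18.
[in] = 150 / 12.18 = 12.31 mmol L⁻¹.

12.3 mmol L⁻¹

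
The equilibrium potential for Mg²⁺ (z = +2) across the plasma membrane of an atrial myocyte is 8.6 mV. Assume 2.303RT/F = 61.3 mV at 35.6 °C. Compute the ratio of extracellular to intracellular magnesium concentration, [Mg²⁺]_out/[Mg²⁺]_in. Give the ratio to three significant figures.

1.91

log₁₀([out]/[in]) = E·z/(61.3) = 8.6 × 2 / 61.3 = 0.2806
[out]/[in] = 10^(0.2806) = 1.908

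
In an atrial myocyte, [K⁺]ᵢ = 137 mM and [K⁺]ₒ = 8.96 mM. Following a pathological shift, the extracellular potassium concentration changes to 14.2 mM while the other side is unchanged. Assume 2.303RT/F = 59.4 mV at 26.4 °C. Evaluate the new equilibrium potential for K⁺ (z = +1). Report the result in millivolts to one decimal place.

-58.5 mV

After the shift: [K⁺]_out = 14.2, [K⁺]_in = 137 mM.
E_new = (59.4/1)·log₁₀(14.2/137) = 59.40 · (-0.9844) = -58.48 mV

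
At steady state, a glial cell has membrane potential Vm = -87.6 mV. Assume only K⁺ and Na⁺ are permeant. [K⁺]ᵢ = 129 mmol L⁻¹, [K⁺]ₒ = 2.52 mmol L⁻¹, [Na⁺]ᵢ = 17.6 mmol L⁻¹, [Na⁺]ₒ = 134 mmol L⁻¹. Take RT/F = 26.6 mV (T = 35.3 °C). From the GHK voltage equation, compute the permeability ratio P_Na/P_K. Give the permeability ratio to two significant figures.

0.017

Let α = P_Na/P_K. GHK: Vm = 26.6·ln[(Kₒ + α·Naₒ)/(Kᵢ + α·Naᵢ)].
e^(Vm/26.6) = e^(-87.6/26.6) = 0.037134
So 0.037134·(Kᵢ + α·Naᵢ) = Kₒ + α·Naₒ → α = (0.037134·129.0 − 2.52) / (134.0 − 0.037134·17.6)
α = (4.79 − 2.52) / (134.0 − 0.6536) = 2.27/133.3 = 0.01703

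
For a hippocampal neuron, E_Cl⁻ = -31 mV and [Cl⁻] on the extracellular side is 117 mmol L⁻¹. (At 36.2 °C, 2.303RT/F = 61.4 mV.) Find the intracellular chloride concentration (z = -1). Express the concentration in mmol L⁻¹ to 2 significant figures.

37 mmol L⁻¹

Nernst: E = (61.4/-1) · log₁₀([out]/[in]), so log₁₀([out]/[in]) = -31.0 × -1 / 61.4 = 0.5049.
[out]/[in] = 10^(0.5049) = 3.198.
[in] = 117 / 3.198 = 36.58 mmol L⁻¹.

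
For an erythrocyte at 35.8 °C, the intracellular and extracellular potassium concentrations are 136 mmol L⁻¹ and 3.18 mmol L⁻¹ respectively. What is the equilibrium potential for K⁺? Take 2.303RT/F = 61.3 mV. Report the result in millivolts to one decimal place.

-100.0 mV

E = (61.3/z) · log₁₀([K⁺]_out/[K⁺]_in) with z = +1.
= (61.3/1) · log₁₀(3.18/136) = 61.30 · log₁₀(0.02338)
= 61.30 · (-1.6311) = -99.99 mV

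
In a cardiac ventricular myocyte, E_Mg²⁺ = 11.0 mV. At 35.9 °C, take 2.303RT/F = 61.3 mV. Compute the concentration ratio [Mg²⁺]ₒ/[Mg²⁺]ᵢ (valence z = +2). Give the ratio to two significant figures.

2.3

log₁₀([out]/[in]) = E·z/(61.3) = 11.0 × 2 / 61.3 = 0.3589
[out]/[in] = 10^(0.3589) = 2.285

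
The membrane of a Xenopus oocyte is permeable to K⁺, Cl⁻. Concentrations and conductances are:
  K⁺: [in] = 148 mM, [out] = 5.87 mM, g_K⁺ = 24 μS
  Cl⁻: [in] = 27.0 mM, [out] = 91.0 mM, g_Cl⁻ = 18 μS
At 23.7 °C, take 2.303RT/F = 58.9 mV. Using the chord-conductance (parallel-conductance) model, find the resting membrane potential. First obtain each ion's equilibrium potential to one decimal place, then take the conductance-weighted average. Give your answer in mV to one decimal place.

E_K⁺ = (58.9/1)·log₁₀(5.87/148) = -82.6 mV
E_Cl⁻ = (58.9/-1)·log₁₀(91.0/27.0) = -31.1 mV
Vm = (Σ gᵢEᵢ)/(Σ gᵢ) = (24·-82.6 + 18·-31.1) / (24 + 18)
= -2542.20 / 42 = -60.53 mV

-60.5 mV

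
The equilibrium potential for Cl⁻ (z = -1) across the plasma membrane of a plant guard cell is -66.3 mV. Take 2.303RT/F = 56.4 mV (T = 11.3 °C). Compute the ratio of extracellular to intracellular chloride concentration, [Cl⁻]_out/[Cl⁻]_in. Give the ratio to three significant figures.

log₁₀([out]/[in]) = E·z/(56.4) = -66.3 × -1 / 56.4 = 1.1755
[out]/[in] = 10^(1.1755) = 14.98

15.0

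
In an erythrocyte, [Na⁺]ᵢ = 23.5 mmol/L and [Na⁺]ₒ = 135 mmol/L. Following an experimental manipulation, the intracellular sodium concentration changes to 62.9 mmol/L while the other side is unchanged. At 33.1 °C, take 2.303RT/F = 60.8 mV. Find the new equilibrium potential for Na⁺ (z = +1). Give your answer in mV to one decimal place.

20.2 mV

After the shift: [Na⁺]_out = 135, [Na⁺]_in = 62.9 mmol/L.
E_new = (60.8/1)·log₁₀(135/62.9) = 60.80 · (0.3317) = 20.17 mV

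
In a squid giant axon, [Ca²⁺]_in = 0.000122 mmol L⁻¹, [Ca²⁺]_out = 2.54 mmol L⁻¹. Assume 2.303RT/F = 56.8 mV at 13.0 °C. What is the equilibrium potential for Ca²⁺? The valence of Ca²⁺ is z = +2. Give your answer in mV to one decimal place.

E = (56.8/z) · log₁₀([Ca²⁺]_out/[Ca²⁺]_in) with z = +2.
= (56.8/2) · log₁₀(2.54/0.000122) = 28.40 · log₁₀(2.082e+04)
= 28.40 · (4.3185) = 122.64 mV

122.6 mV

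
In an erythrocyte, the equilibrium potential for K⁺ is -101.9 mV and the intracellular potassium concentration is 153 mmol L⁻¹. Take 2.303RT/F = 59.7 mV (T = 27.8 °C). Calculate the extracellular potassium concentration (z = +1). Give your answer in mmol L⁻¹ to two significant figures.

3.0 mmol L⁻¹

Nernst: E = (59.7/1) · log₁₀([out]/[in]), so log₁₀([out]/[in]) = -101.9 × 1 / 59.7 = -1.7069.
[out]/[in] = 10^(-1.7069) = 0.01964.
[out] = 0.01964 × 153 = 3.005 mmol L⁻¹.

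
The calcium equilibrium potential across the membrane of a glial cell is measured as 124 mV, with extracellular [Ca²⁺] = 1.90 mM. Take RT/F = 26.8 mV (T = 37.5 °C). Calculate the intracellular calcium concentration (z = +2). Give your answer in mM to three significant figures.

Nernst: E = (26.8/2) · ln([out]/[in]), so ln([out]/[in]) = 124.0 × 2 / 26.8 = 9.2537.
[out]/[in] = e^(9.2537) = 1.044e+04.
[in] = 1.90 / 1.044e+04 = 0.0001819 mM.

0.000182 mM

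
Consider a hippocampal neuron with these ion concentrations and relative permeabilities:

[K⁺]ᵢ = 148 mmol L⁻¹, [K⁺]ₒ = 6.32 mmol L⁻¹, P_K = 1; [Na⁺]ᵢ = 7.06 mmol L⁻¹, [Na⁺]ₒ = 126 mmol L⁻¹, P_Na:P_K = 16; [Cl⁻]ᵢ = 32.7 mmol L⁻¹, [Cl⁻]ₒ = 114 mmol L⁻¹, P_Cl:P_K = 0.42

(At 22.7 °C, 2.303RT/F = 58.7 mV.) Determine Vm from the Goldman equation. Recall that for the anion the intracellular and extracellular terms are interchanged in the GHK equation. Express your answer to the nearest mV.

48 mV

Vm = 58.7 · log₁₀[(Σ P·[cation]ₒ + Σ P·[anion]ᵢ) / (Σ P·[cation]ᵢ + Σ P·[anion]ₒ)]
Numerator = 1×6.32 + 16×126 + 0.42×32.7 = 2036
Denominator = 1×148 + 16×7.06 + 0.42×114 = 308.8
Vm = 58.7 · log₁₀(6.5926) = 58.7 × (0.8191) = 48.08 mV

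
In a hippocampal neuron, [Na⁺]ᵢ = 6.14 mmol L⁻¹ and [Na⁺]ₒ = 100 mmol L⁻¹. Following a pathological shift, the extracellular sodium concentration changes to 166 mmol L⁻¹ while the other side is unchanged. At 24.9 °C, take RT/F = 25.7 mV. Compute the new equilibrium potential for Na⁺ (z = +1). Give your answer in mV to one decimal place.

84.7 mV

After the shift: [Na⁺]_out = 166, [Na⁺]_in = 6.14 mmol L⁻¹.
E_new = (25.7/1)·ln(166/6.14) = 25.70 · (3.2972) = 84.74 mV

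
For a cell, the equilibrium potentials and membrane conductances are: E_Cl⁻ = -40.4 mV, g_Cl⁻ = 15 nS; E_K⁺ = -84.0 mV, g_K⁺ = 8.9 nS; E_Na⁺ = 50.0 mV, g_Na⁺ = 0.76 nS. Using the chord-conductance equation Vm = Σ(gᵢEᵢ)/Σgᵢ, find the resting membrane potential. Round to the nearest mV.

Σ gᵢEᵢ = 15·(-40.4) + 8.9·(-84.0) + 0.76·(50.0) = -1315.60
Σ gᵢ = 15 + 8.9 + 0.76 = 24.66
Vm = -1315.60 / 24.66 = -53.35 mV

-53 mV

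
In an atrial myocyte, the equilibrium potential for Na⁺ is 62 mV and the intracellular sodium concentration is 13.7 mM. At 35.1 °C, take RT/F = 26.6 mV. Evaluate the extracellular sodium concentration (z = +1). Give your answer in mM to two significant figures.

140 mM

Nernst: E = (26.6/1) · ln([out]/[in]), so ln([out]/[in]) = 62.0 × 1 / 26.6 = 2.3308.
[out]/[in] = e^(2.3308) = 10.29.
[out] = 10.29 × 13.7 = 140.9 mM.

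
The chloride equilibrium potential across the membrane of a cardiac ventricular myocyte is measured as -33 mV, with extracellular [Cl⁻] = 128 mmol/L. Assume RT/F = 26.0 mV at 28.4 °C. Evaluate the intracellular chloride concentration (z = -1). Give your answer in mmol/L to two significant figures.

36 mmol/L

Nernst: E = (26.0/-1) · ln([out]/[in]), so ln([out]/[in]) = -33.0 × -1 / 26.0 = 1.2692.
[out]/[in] = e^(1.2692) = 3.558.
[in] = 128 / 3.558 = 35.97 mmol/L.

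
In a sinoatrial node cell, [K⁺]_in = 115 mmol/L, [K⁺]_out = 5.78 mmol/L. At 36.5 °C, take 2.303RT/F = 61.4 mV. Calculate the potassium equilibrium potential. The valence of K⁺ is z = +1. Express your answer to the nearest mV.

-80 mV

E = (61.4/z) · log₁₀([K⁺]_out/[K⁺]_in) with z = +1.
= (61.4/1) · log₁₀(5.78/115) = 61.40 · log₁₀(0.05026)
= 61.40 · (-1.2988) = -79.74 mV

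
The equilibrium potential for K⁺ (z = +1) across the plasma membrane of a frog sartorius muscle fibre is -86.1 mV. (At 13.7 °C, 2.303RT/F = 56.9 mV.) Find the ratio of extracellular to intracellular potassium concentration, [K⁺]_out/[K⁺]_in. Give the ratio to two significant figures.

log₁₀([out]/[in]) = E·z/(56.9) = -86.1 × 1 / 56.9 = -1.5132
[out]/[in] = 10^(-1.5132) = 0.03068

0.031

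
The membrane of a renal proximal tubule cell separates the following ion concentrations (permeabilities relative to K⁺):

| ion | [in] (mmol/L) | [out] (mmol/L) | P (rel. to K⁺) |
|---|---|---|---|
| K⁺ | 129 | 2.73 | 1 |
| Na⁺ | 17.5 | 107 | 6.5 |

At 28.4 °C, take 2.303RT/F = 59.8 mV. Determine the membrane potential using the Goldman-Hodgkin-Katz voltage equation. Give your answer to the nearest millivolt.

Vm = 59.8 · log₁₀[(Σ P·[cation]ₒ + Σ P·[anion]ᵢ) / (Σ P·[cation]ᵢ + Σ P·[anion]ₒ)]
Numerator = 1×2.73 + 6.5×107 = 698.2
Denominator = 1×129 + 6.5×17.5 = 242.8
Vm = 59.8 · log₁₀(2.8763) = 59.8 × (0.4588) = 27.44 mV

27 mV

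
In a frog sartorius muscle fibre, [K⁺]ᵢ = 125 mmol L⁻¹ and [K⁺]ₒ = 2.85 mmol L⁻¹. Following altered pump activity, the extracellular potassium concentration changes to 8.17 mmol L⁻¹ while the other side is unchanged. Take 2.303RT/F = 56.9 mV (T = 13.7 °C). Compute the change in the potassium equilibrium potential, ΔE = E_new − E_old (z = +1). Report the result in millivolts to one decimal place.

26.0 mV

E_old = (56.9/1)·log₁₀(2.85/125) = -93.43 mV
E_new = (56.9/1)·log₁₀(8.17/125) = -67.41 mV
ΔE = -67.41 − (-93.43) = 26.02 mV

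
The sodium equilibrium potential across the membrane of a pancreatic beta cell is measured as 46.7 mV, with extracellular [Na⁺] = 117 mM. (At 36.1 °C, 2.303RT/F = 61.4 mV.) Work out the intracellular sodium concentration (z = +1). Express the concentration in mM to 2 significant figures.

20 mM

Nernst: E = (61.4/1) · log₁₀([out]/[in]), so log₁₀([out]/[in]) = 46.7 × 1 / 61.4 = 0.7606.
[out]/[in] = 10^(0.7606) = 5.762.
[in] = 117 / 5.762 = 20.3 mM.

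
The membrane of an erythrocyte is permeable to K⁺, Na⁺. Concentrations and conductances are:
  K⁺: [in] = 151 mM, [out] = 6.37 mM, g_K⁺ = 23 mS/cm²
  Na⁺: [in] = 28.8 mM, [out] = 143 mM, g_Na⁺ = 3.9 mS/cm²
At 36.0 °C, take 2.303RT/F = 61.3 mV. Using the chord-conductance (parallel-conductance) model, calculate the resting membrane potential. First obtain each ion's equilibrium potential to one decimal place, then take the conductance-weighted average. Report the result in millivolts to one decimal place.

-65.9 mV

E_K⁺ = (61.3/1)·log₁₀(6.37/151) = -84.3 mV
E_Na⁺ = (61.3/1)·log₁₀(143/28.8) = 42.7 mV
Vm = (Σ gᵢEᵢ)/(Σ gᵢ) = (23·-84.3 + 3.9·42.7) / (23 + 3.9)
= -1772.37 / 26.9 = -65.89 mV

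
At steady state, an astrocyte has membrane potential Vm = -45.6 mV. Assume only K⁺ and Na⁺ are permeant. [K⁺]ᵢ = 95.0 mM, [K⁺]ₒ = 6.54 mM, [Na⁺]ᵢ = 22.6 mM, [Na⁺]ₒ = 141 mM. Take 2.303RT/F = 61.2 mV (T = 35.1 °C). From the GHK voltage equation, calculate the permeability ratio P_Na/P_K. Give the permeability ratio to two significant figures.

0.077

Let α = P_Na/P_K. GHK: Vm = 61.2·log₁₀[(Kₒ + α·Naₒ)/(Kᵢ + α·Naᵢ)].
10^(Vm/61.2) = 10^(-45.6/61.2) = 0.17985
So 0.17985·(Kᵢ + α·Naᵢ) = Kₒ + α·Naₒ → α = (0.17985·95.0 − 6.54) / (141.0 − 0.17985·22.6)
α = (17.09 − 6.54) / (141.0 − 4.065) = 10.55/136.9 = 0.07701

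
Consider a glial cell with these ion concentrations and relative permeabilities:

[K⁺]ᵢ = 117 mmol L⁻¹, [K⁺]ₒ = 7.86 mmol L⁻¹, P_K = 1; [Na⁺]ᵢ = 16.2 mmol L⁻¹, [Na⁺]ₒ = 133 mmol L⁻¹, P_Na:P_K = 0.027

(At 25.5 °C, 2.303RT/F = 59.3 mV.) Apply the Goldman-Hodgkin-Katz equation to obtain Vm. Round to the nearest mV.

Vm = 59.3 · log₁₀[(Σ P·[cation]ₒ + Σ P·[anion]ᵢ) / (Σ P·[cation]ᵢ + Σ P·[anion]ₒ)]
Numerator = 1×7.86 + 0.027×133 = 11.45
Denominator = 1×117 + 0.027×16.2 = 117.4
Vm = 59.3 · log₁₀(0.097507) = 59.3 × (-1.0110) = -59.95 mV

-60 mV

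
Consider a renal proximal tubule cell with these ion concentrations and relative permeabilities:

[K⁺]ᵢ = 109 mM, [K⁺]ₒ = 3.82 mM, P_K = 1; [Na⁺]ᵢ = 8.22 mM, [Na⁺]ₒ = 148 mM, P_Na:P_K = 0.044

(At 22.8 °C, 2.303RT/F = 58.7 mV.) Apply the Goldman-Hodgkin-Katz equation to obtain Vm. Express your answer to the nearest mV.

Vm = 58.7 · log₁₀[(Σ P·[cation]ₒ + Σ P·[anion]ᵢ) / (Σ P·[cation]ᵢ + Σ P·[anion]ₒ)]
Numerator = 1×3.82 + 0.044×148 = 10.33
Denominator = 1×109 + 0.044×8.22 = 109.4
Vm = 58.7 · log₁₀(0.094476) = 58.7 × (-1.0247) = -60.15 mV

-60 mV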